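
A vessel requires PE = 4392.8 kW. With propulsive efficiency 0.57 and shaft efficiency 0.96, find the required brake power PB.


Formula: PB = PE / (eta_D * eta_S)
Step 1 — combined efficiency = eta_D * eta_S = 0.57 * 0.96 = 0.5472
Step 2 — PB = 4392.8 / 0.5472 ≈ 8027.8 kW (5 s.f.)

8027.8 kW


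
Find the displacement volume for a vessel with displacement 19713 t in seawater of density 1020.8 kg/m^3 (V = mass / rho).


Formula: V = mass / rho
Step 1 — convert tonnes to kg: 19713 t * 1000 = 19713000 kg
Step 2 — V = 19713000 / 1020.8 ≈ 19311 m^3 (5 s.f.)

19311 m^3


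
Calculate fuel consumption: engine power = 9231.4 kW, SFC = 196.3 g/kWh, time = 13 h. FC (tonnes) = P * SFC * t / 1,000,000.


Formula: FC (tonnes) = P * SFC * t / 1,000,000
Step 1 — P * SFC * t = 9231.4 * 196.3 * 13 = 23557609.66 g
Step 2 — FC (tonnes) = 23557609.66 / 1,000,000 ≈ 23.558 tonnes (5 s.f.)

23.558 tonnes


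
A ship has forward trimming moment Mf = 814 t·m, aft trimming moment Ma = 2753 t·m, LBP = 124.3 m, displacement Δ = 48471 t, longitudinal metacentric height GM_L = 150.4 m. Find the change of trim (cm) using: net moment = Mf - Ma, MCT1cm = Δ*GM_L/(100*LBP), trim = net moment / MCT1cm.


Formula: net trimming moment = Mf - Ma; MCT1cm = Δ*GM_L/(100*LBP); trim = net moment / MCT1cm
Step 1 — net trimming moment = 814 - 2753 = -1939 t·m
Step 2 — MCT1cm = 48471 * 150.4 / (100 * 124.3) = 586.4874 t·m/cm
Step 3 — trim = -1939 / 586.4874 ≈ -3.3061 cm (5 s.f.)

-3.3061 cm


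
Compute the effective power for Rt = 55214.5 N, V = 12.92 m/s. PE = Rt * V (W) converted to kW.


Formula: PE = Rt * V / 1000 (kW)
Step 1 — PE (W) = 55214.5 * 12.92 = 713371.34 W
Step 2 — PE (kW) = 713371.34 / 1000 ≈ 713.37 kW (5 s.f.)

713.37 kW


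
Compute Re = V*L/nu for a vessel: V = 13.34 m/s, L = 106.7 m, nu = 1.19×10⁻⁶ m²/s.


Formula: Re = V * L / nu
Step 1 — V * L = 13.34 * 106.7 = 1423.378 m^2/s
Step 2 — Re = 1423.378 / 1.19e-6 = 1.20e+09

1.20e+09


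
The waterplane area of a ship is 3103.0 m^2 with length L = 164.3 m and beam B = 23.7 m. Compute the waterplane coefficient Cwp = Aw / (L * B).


Formula: Cwp = Aw / (L * B)
Step 1 — L * B = 164.3 * 23.7 = 3893.91 m^2
Step 2 — Cwp = 3103.0 / 3893.91 ≈ 0.79689 (5 s.f.)

0.79689


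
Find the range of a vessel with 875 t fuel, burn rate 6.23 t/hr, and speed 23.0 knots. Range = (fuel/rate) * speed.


Formula: endurance = fuel / rate; range = endurance * speed
Step 1 — endurance = 875 / 6.23 = 140.4494 hours
Step 2 — range = 140.4494 * 23.0 ≈ 3230.3 nautical miles (5 s.f.)

3230.3 NM


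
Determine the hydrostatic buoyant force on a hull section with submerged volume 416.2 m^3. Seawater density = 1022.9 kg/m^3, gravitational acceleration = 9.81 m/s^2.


Formula: Fb = rho * g * V
Substituting: Fb = 1022.9 * 9.81 * 416.2
Intermediate: 1022.9 * 9.81 = 10034.649
Result: Fb = 10034.649 * 416.2 ≈ 4176400 N (5 s.f.)

4176400 N


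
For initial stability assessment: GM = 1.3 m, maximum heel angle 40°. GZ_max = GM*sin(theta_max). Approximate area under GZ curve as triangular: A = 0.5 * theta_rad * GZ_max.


Formula: GZ_max = GM * sin(theta); Area = 0.5 * theta_rad * GZ_max
Step 1 — GZ_max = 1.3 * sin(40°) = 1.3 * 0.642788 = 0.835624 m
Step 2 — theta_rad = 40 * pi/180 = 0.698132 rad
Step 3 — Area = 0.5 * 0.698132 * 0.835624 ≈ 0.29169 m·rad (5 s.f.)

0.29169 m·rad


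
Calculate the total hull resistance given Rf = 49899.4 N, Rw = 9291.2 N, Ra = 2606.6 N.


Formula: Rt = Rf + Rw + Ra
Substituting: Rt = 49899.4 + 9291.2 + 2606.6
Result: Rt = 61797.2 N

61797.2 N


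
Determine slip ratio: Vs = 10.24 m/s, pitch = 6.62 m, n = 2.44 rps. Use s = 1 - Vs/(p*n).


Formula: s = 1 - Vs / (p * n)
Step 1 — p * n = 6.62 * 2.44 = 16.1528
Step 2 — Vs / (p*n) = 10.24 / 16.1528 = 0.633946 (6 d.p.)
Step 3 — s = 1 - 0.633946 = 0.366054

0.366054


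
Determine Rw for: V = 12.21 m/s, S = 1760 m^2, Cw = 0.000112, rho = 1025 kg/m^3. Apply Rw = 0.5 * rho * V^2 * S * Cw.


Formula: Rw = 0.5 * rho * V^2 * S * Cw
Step 1 — V^2 = 12.21^2 = 149.0841
Step 2 — 0.5 * rho * V^2 = 0.5 * 1025 * 149.0841 = 76405.60125
Step 3 — Rw = 76405.60125 * 1760 * 0.000112 ≈ 15061 N (5 s.f.)

15061 N


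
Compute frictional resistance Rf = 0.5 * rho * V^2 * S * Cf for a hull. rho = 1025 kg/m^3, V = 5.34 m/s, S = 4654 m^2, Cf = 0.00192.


Formula: Rf = 0.5 * rho * V^2 * S * Cf
Step 1 — V^2 = 5.34^2 = 28.5156
Step 2 — 0.5 * rho * V^2 = 0.5 * 1025 * 28.5156 = 14614.245
Step 3 — Rf = 14614.245 * 4654 * 0.00192 ≈ 130590 N (5 s.f.)

130590 N


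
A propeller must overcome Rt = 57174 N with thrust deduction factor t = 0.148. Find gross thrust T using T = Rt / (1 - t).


Formula: T = Rt / (1 - t)
Step 1 — (1 - t) = 1 - 0.148 = 0.852
Step 2 — T = 57174 / 0.852 ≈ 67106 N (5 s.f.)

67106 N


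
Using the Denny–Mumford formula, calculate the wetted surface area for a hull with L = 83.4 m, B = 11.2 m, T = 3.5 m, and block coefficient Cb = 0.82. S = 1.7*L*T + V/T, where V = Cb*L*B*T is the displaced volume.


Formula: S = 1.7*L*T + V/T with V = Cb*L*B*T, i.e. S = L * (1.7*T + Cb*B)
Step 1 — 1.7*T = 1.7 * 3.5 = 5.95 m
Step 2 — Cb*B = 0.82 * 11.2 = 9.184 m
Step 3 — 1.7*T + Cb*B = 5.95 + 9.184 = 15.134 m
Step 4 — S = 83.4 * 15.134 ≈ 1262.2 m^2 (5 s.f.)

1262.2 m^2


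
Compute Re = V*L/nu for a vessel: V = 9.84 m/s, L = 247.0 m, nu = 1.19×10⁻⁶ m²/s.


Formula: Re = V * L / nu
Step 1 — V * L = 9.84 * 247.0 = 2430.48 m^2/s
Step 2 — Re = 2430.48 / 1.19e-6 = 2.04e+09

2.04e+09


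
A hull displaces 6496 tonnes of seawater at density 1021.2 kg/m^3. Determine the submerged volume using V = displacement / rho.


Formula: V = mass / rho
Step 1 — convert tonnes to kg: 6496 t * 1000 = 6496000 kg
Step 2 — V = 6496000 / 1021.2 ≈ 6361.1 m^3 (5 s.f.)

6361.1 m^3


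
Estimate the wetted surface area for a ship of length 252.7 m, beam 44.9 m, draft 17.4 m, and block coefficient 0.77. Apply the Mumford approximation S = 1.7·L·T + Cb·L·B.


Formula: S = 1.7*L*T + V/T with V = Cb*L*B*T, i.e. S = L * (1.7*T + Cb*B)
Step 1 — 1.7*T = 1.7 * 17.4 = 29.58 m
Step 2 — Cb*B = 0.77 * 44.9 = 34.573 m
Step 3 — 1.7*T + Cb*B = 29.58 + 34.573 = 64.153 m
Step 4 — S = 252.7 * 64.153 ≈ 16211 m^2 (5 s.f.)

16211 m^2


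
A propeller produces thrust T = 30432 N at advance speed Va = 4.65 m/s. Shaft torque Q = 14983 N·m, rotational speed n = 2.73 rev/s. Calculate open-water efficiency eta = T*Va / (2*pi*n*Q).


Formula: eta = T * Va / (2 * pi * n * Q)
Step 1 — numerator = T * Va = 30432 * 4.65 = 141508.8
Step 2 — 2 * pi * n = 2 * pi * 2.73 = 17.153096
Step 3 — denominator = 17.153096 * 14983 = 257004.84
Step 4 — eta = 141508.8 / 257004.84 ≈ 0.55061 (5 s.f.)

0.55061


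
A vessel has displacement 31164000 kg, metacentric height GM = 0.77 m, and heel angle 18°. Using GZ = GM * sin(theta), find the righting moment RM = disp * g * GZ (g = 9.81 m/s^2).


Formula: GZ = GM * sin(theta); RM = disp * g * GZ
Step 1 — GZ = 0.77 * sin(18°) = 0.77 * 0.309017 = 0.237943 m
Step 2 — RM = 31164000 * 9.81 * 0.237943 ≈ 72744000 N·m (5 s.f.)

72744000 N·m


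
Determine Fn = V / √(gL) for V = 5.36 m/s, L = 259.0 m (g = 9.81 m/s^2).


Formula: Fn = V / sqrt(g * L)
Step 1 — g * L = 9.81 * 259.0 = 2540.79
Step 2 — sqrt(g * L) = sqrt(2540.79) = 50.40625
Step 3 — Fn = 5.36 / 50.40625 ≈ 0.10634 (5 s.f.)

0.10634


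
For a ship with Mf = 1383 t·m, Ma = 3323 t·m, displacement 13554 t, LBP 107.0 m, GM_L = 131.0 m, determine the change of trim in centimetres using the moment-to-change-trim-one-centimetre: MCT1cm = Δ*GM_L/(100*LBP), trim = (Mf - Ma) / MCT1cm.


Formula: net trimming moment = Mf - Ma; MCT1cm = Δ*GM_L/(100*LBP); trim = net moment / MCT1cm
Step 1 — net trimming moment = 1383 - 3323 = -1940 t·m
Step 2 — MCT1cm = 13554 * 131.0 / (100 * 107.0) = 165.9415 t·m/cm
Step 3 — trim = -1940 / 165.9415 ≈ -11.691 cm (5 s.f.)

-11.691 cm


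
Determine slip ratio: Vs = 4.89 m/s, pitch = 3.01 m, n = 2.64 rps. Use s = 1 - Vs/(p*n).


Formula: s = 1 - Vs / (p * n)
Step 1 — p * n = 3.01 * 2.64 = 7.9464
Step 2 — Vs / (p*n) = 4.89 / 7.9464 = 0.615373 (6 d.p.)
Step 3 — s = 1 - 0.615373 = 0.384627

0.384627


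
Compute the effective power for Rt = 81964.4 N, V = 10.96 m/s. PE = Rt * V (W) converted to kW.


Formula: PE = Rt * V / 1000 (kW)
Step 1 — PE (W) = 81964.4 * 10.96 = 898329.824 W
Step 2 — PE (kW) = 898329.824 / 1000 ≈ 898.33 kW (5 s.f.)

898.33 kW


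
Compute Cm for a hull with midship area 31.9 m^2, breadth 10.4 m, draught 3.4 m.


Formula: Cm = Am / (B * T)
Step 1 — B * T = 10.4 * 3.4 = 35.36 m^2
Step 2 — Cm = 31.9 / 35.36 ≈ 0.90215 (5 s.f.)

0.90215


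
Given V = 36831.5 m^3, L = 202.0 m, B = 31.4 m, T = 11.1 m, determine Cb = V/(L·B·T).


Formula: Cb = V / (L * B * T)
Step 1 — L * B * T = 202.0 * 31.4 * 11.1 = 70405.08 m^3
Step 2 — Cb = 36831.5 / 70405.08 ≈ 0.52314 (5 s.f.)

0.52314


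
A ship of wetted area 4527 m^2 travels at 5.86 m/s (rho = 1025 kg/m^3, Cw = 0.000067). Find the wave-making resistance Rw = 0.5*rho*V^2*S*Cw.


Formula: Rw = 0.5 * rho * V^2 * S * Cw
Step 1 — V^2 = 5.86^2 = 34.3396
Step 2 — 0.5 * rho * V^2 = 0.5 * 1025 * 34.3396 = 17599.045
Step 3 — Rw = 17599.045 * 4527 * 0.000067 ≈ 5337.9 N (5 s.f.)

5337.9 N


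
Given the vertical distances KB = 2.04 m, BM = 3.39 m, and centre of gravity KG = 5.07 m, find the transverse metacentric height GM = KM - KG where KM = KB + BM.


Formula: GM = KB + BM - KG
Step 1 — KM = KB + BM = 2.04 + 3.39 = 5.43 m
Step 2 — GM = KM - KG = 5.43 - 5.07 = 0.36 m

0.36 m


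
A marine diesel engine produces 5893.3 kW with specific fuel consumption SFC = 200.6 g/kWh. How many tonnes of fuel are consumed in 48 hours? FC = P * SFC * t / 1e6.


Formula: FC (tonnes) = P * SFC * t / 1,000,000
Step 1 — P * SFC * t = 5893.3 * 200.6 * 48 = 56745407.04 g
Step 2 — FC (tonnes) = 56745407.04 / 1,000,000 ≈ 56.745 tonnes (5 s.f.)

56.745 tonnes


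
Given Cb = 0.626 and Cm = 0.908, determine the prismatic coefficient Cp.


Formula: Cp = Cb / Cm
Substituting: Cp = 0.626 / 0.908
Result: Cp ≈ 0.68943 (5 s.f.)

0.68943


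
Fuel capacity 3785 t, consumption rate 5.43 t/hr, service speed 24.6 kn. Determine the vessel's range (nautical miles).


Formula: endurance = fuel / rate; range = endurance * speed
Step 1 — endurance = 3785 / 5.43 = 697.0534 hours
Step 2 — range = 697.0534 * 24.6 ≈ 17148 nautical miles (5 s.f.)

17148 NM


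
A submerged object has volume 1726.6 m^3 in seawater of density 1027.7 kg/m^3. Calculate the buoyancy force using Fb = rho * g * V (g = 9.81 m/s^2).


Formula: Fb = rho * g * V
Substituting: Fb = 1027.7 * 9.81 * 1726.6
Intermediate: 1027.7 * 9.81 = 10081.737
Result: Fb = 10081.737 * 1726.6 ≈ 17407000 N (5 s.f.)

17407000 N


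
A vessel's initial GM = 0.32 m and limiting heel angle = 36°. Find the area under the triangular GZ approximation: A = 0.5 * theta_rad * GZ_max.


Formula: GZ_max = GM * sin(theta); Area = 0.5 * theta_rad * GZ_max
Step 1 — GZ_max = 0.32 * sin(36°) = 0.32 * 0.587785 = 0.188091 m
Step 2 — theta_rad = 36 * pi/180 = 0.628319 rad
Step 3 — Area = 0.5 * 0.628319 * 0.188091 ≈ 0.059091 m·rad (5 s.f.)

0.059091 m·rad


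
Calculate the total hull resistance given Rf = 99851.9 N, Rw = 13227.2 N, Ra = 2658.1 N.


Formula: Rt = Rf + Rw + Ra
Substituting: Rt = 99851.9 + 13227.2 + 2658.1
Result: Rt = 115737.2 N

115737.2 N


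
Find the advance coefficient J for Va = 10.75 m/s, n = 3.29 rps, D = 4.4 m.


Formula: J = Va / (n * D)
Step 1 — n * D = 3.29 * 4.4 = 14.476
Step 2 — J = 10.75 / 14.476 ≈ 0.74261 (5 s.f.)

0.74261


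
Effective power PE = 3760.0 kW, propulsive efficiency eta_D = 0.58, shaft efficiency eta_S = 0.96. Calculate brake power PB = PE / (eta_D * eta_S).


Formula: PB = PE / (eta_D * eta_S)
Step 1 — combined efficiency = eta_D * eta_S = 0.58 * 0.96 = 0.5568
Step 2 — PB = 3760.0 / 0.5568 ≈ 6752.9 kW (5 s.f.)

6752.9 kW


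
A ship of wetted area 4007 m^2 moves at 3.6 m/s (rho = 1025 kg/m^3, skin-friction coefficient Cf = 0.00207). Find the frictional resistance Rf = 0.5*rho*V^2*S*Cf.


Formula: Rf = 0.5 * rho * V^2 * S * Cf
Step 1 — V^2 = 3.6^2 = 12.96
Step 2 — 0.5 * rho * V^2 = 0.5 * 1025 * 12.96 = 6642.0
Step 3 — Rf = 6642.0 * 4007 * 0.00207 ≈ 55092 N (5 s.f.)

55092 N


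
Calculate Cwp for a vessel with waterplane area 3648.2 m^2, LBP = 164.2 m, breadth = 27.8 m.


Formula: Cwp = Aw / (L * B)
Step 1 — L * B = 164.2 * 27.8 = 4564.76 m^2
Step 2 — Cwp = 3648.2 / 4564.76 ≈ 0.79921 (5 s.f.)

0.79921


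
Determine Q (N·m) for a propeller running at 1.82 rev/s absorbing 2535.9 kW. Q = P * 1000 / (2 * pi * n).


Formula: Q = P_W / (2 * pi * n)
Step 1 — P_W = 2535.9 kW * 1000 = 2535900.0 W
Step 2 — 2 * pi * n = 2 * pi * 1.82 = 11.435397
Step 3 — Q = 2535900.0 / 11.435397 ≈ 221760 N·m (5 s.f.)

221760 N·m


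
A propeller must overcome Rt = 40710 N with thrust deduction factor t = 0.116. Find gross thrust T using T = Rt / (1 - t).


Formula: T = Rt / (1 - t)
Step 1 — (1 - t) = 1 - 0.116 = 0.884
Step 2 — T = 40710 / 0.884 ≈ 46052 N (5 s.f.)

46052 N


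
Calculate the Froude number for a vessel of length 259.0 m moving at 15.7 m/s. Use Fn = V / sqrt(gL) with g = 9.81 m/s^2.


Formula: Fn = V / sqrt(g * L)
Step 1 — g * L = 9.81 * 259.0 = 2540.79
Step 2 — sqrt(g * L) = sqrt(2540.79) = 50.40625
Step 3 — Fn = 15.7 / 50.40625 ≈ 0.31147 (5 s.f.)

0.31147


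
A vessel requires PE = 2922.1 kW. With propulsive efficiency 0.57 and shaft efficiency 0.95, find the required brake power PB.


Formula: PB = PE / (eta_D * eta_S)
Step 1 — combined efficiency = eta_D * eta_S = 0.57 * 0.95 = 0.5415
Step 2 — PB = 2922.1 / 0.5415 ≈ 5396.3 kW (5 s.f.)

5396.3 kW


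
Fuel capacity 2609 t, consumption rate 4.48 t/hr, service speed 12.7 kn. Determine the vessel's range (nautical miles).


Formula: endurance = fuel / rate; range = endurance * speed
Step 1 — endurance = 2609 / 4.48 = 582.3661 hours
Step 2 — range = 582.3661 * 12.7 ≈ 7396.0 nautical miles (5 s.f.)

7396.0 NM


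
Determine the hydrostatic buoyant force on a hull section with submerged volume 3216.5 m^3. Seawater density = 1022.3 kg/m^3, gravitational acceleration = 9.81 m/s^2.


Formula: Fb = rho * g * V
Substituting: Fb = 1022.3 * 9.81 * 3216.5
Intermediate: 1022.3 * 9.81 = 10028.763
Result: Fb = 10028.763 * 3216.5 ≈ 32258000 N (5 s.f.)

32258000 N


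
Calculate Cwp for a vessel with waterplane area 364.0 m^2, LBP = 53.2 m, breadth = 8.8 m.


Formula: Cwp = Aw / (L * B)
Step 1 — L * B = 53.2 * 8.8 = 468.16 m^2
Step 2 — Cwp = 364.0 / 468.16 ≈ 0.77751 (5 s.f.)

0.77751


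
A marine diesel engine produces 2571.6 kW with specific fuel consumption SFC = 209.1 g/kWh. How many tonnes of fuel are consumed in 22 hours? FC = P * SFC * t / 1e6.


Formula: FC (tonnes) = P * SFC * t / 1,000,000
Step 1 — P * SFC * t = 2571.6 * 209.1 * 22 = 11829874.32 g
Step 2 — FC (tonnes) = 11829874.32 / 1,000,000 ≈ 11.830 tonnes (5 s.f.)

11.830 tonnes


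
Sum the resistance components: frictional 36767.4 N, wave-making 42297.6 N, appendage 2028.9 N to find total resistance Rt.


Formula: Rt = Rf + Rw + Ra
Substituting: Rt = 36767.4 + 42297.6 + 2028.9
Result: Rt = 81093.9 N

81093.9 N


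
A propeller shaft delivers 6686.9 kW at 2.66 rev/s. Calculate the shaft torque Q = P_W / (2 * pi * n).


Formula: Q = P_W / (2 * pi * n)
Step 1 — P_W = 6686.9 kW * 1000 = 6686900.0 W
Step 2 — 2 * pi * n = 2 * pi * 2.66 = 16.713273
Step 3 — Q = 6686900.0 / 16.713273 ≈ 400100 N·m (5 s.f.)

400100 N·m


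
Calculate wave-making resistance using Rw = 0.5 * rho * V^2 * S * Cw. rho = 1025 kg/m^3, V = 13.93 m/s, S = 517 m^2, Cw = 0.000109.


Formula: Rw = 0.5 * rho * V^2 * S * Cw
Step 1 — V^2 = 13.93^2 = 194.0449
Step 2 — 0.5 * rho * V^2 = 0.5 * 1025 * 194.0449 = 99448.01125
Step 3 — Rw = 99448.01125 * 517 * 0.000109 ≈ 5604.2 N (5 s.f.)

5604.2 N


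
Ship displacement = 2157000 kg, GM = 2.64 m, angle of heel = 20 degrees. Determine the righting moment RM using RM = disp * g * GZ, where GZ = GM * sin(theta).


Formula: GZ = GM * sin(theta); RM = disp * g * GZ
Step 1 — GZ = 2.64 * sin(20°) = 2.64 * 0.34202 = 0.902933 m
Step 2 — RM = 2157000 * 9.81 * 0.902933 ≈ 19106000 N·m (5 s.f.)

19106000 N·m


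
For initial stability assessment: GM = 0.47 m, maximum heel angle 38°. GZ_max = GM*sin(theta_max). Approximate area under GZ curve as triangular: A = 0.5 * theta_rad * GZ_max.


Formula: GZ_max = GM * sin(theta); Area = 0.5 * theta_rad * GZ_max
Step 1 — GZ_max = 0.47 * sin(38°) = 0.47 * 0.615661 = 0.289361 m
Step 2 — theta_rad = 38 * pi/180 = 0.663225 rad
Step 3 — Area = 0.5 * 0.663225 * 0.289361 ≈ 0.095956 m·rad (5 s.f.)

0.095956 m·rad


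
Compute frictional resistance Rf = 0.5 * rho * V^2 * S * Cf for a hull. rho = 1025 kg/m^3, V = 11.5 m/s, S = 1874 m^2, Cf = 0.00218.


Formula: Rf = 0.5 * rho * V^2 * S * Cf
Step 1 — V^2 = 11.5^2 = 132.25
Step 2 — 0.5 * rho * V^2 = 0.5 * 1025 * 132.25 = 67778.125
Step 3 — Rf = 67778.125 * 1874 * 0.00218 ≈ 276900 N (5 s.f.)

276900 N


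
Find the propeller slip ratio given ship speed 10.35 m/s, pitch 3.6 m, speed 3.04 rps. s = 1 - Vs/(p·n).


Formula: s = 1 - Vs / (p * n)
Step 1 — p * n = 3.6 * 3.04 = 10.944
Step 2 — Vs / (p*n) = 10.35 / 10.944 = 0.945724 (6 d.p.)
Step 3 — s = 1 - 0.945724 = 0.054276

0.054276


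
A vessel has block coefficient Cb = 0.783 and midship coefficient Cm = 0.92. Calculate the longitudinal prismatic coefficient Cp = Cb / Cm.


Formula: Cp = Cb / Cm
Substituting: Cp = 0.783 / 0.92
Result: Cp ≈ 0.85109 (5 s.f.)

0.85109


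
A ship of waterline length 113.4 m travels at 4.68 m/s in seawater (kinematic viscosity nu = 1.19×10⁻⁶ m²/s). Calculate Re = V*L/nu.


Formula: Re = V * L / nu
Step 1 — V * L = 4.68 * 113.4 = 530.712 m^2/s
Step 2 — Re = 530.712 / 1.19e-6 = 4.46e+08

4.46e+08


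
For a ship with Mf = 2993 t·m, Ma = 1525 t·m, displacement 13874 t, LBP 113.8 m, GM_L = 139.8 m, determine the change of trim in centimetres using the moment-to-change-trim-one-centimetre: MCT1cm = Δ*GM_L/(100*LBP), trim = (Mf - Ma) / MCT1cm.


Formula: net trimming moment = Mf - Ma; MCT1cm = Δ*GM_L/(100*LBP); trim = net moment / MCT1cm
Step 1 — net trimming moment = 2993 - 1525 = 1468 t·m
Step 2 — MCT1cm = 13874 * 139.8 / (100 * 113.8) = 170.4381 t·m/cm
Step 3 — trim = 1468 / 170.4381 ≈ 8.6131 cm (5 s.f.)

8.6131 cm


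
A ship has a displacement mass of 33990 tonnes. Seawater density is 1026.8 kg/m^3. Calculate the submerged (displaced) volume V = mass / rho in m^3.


Formula: V = mass / rho
Step 1 — convert tonnes to kg: 33990 t * 1000 = 33990000 kg
Step 2 — V = 33990000 / 1026.8 ≈ 33103 m^3 (5 s.f.)

33103 m^3


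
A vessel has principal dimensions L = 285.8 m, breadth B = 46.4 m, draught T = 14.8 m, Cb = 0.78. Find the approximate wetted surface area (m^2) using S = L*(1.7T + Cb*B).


Formula: S = 1.7*L*T + V/T with V = Cb*L*B*T, i.e. S = L * (1.7*T + Cb*B)
Step 1 — 1.7*T = 1.7 * 14.8 = 25.16 m
Step 2 — Cb*B = 0.78 * 46.4 = 36.192 m
Step 3 — 1.7*T + Cb*B = 25.16 + 36.192 = 61.352 m
Step 4 — S = 285.8 * 61.352 ≈ 17534 m^2 (5 s.f.)

17534 m^2


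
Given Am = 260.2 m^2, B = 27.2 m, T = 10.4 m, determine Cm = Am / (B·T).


Formula: Cm = Am / (B * T)
Step 1 — B * T = 27.2 * 10.4 = 282.88 m^2
Step 2 — Cm = 260.2 / 282.88 ≈ 0.91982 (5 s.f.)

0.91982


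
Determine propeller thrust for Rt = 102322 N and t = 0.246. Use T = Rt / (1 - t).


Formula: T = Rt / (1 - t)
Step 1 — (1 - t) = 1 - 0.246 = 0.754
Step 2 — T = 102322 / 0.754 ≈ 135710 N (5 s.f.)

135710 N


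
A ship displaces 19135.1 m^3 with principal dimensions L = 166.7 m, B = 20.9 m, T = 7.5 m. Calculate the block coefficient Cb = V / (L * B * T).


Formula: Cb = V / (L * B * T)
Step 1 — L * B * T = 166.7 * 20.9 * 7.5 = 26130.225 m^3
Step 2 — Cb = 19135.1 / 26130.225 ≈ 0.73230 (5 s.f.)

0.73230


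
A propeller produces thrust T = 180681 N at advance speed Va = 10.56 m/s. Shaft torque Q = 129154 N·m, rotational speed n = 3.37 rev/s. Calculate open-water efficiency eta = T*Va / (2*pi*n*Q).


Formula: eta = T * Va / (2 * pi * n * Q)
Step 1 — numerator = T * Va = 180681 * 10.56 = 1907991.36
Step 2 — 2 * pi * n = 2 * pi * 3.37 = 21.174334
Step 3 — denominator = 21.174334 * 129154 = 2734749.93
Step 4 — eta = 1907991.36 / 2734749.93 ≈ 0.69768 (5 s.f.)

0.69768


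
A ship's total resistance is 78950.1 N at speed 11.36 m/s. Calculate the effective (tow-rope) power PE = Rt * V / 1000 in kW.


Formula: PE = Rt * V / 1000 (kW)
Step 1 — PE (W) = 78950.1 * 11.36 = 896873.136 W
Step 2 — PE (kW) = 896873.136 / 1000 ≈ 896.87 kW (5 s.f.)

896.87 kW


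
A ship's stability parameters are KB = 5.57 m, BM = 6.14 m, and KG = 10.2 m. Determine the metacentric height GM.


Formula: GM = KB + BM - KG
Step 1 — KM = KB + BM = 5.57 + 6.14 = 11.71 m
Step 2 — GM = KM - KG = 11.71 - 10.2 = 1.51 m

1.51 m


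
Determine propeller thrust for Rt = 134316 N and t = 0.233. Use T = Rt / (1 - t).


Formula: T = Rt / (1 - t)
Step 1 — (1 - t) = 1 - 0.233 = 0.767
Step 2 — T = 134316 / 0.767 ≈ 175120 N (5 s.f.)

175120 N


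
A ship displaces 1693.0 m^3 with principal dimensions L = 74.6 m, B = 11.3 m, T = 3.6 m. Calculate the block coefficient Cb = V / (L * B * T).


Formula: Cb = V / (L * B * T)
Step 1 — L * B * T = 74.6 * 11.3 * 3.6 = 3034.728 m^3
Step 2 — Cb = 1693.0 / 3034.728 ≈ 0.55788 (5 s.f.)

0.55788


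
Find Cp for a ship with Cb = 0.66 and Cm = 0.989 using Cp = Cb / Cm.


Formula: Cp = Cb / Cm
Substituting: Cp = 0.66 / 0.989
Result: Cp ≈ 0.66734 (5 s.f.)

0.66734


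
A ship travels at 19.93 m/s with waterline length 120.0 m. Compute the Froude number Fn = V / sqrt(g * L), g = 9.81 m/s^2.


Formula: Fn = V / sqrt(g * L)
Step 1 — g * L = 9.81 * 120.0 = 1177.2
Step 2 — sqrt(g * L) = sqrt(1177.2) = 34.310348
Step 3 — Fn = 19.93 / 34.310348 ≈ 0.58087 (5 s.f.)

0.58087


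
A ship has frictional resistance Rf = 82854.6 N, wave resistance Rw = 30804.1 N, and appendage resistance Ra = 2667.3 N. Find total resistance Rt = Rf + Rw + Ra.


Formula: Rt = Rf + Rw + Ra
Substituting: Rt = 82854.6 + 30804.1 + 2667.3
Result: Rt = 116326.0 N

116326.0 N


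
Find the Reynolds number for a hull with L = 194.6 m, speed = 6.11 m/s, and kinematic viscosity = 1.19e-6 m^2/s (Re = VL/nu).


Formula: Re = V * L / nu
Step 1 — V * L = 6.11 * 194.6 = 1189.006 m^2/s
Step 2 — Re = 1189.006 / 1.19e-6 = 9.99e+08

9.99e+08


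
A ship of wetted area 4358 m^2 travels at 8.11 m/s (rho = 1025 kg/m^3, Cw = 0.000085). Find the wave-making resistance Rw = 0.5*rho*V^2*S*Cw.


Formula: Rw = 0.5 * rho * V^2 * S * Cw
Step 1 — V^2 = 8.11^2 = 65.7721
Step 2 — 0.5 * rho * V^2 = 0.5 * 1025 * 65.7721 = 33708.20125
Step 3 — Rw = 33708.20125 * 4358 * 0.000085 ≈ 12487 N (5 s.f.)

12487 N


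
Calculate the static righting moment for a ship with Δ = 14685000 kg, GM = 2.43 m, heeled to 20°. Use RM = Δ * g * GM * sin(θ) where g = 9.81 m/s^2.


Formula: GZ = GM * sin(theta); RM = disp * g * GZ
Step 1 — GZ = 2.43 * sin(20°) = 2.43 * 0.34202 = 0.831109 m
Step 2 — RM = 14685000 * 9.81 * 0.831109 ≈ 119730000 N·m (5 s.f.)

119730000 N·m


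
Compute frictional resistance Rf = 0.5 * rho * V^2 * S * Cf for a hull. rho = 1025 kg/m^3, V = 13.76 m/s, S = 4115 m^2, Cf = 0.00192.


Formula: Rf = 0.5 * rho * V^2 * S * Cf
Step 1 — V^2 = 13.76^2 = 189.3376
Step 2 — 0.5 * rho * V^2 = 0.5 * 1025 * 189.3376 = 97035.52
Step 3 — Rf = 97035.52 * 4115 * 0.00192 ≈ 766660 N (5 s.f.)

766660 N


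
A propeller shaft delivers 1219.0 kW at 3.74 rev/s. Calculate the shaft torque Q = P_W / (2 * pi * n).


Formula: Q = P_W / (2 * pi * n)
Step 1 — P_W = 1219.0 kW * 1000 = 1219000.0 W
Step 2 — 2 * pi * n = 2 * pi * 3.74 = 23.499113
Step 3 — Q = 1219000.0 / 23.499113 ≈ 51874 N·m (5 s.f.)

51874 N·m


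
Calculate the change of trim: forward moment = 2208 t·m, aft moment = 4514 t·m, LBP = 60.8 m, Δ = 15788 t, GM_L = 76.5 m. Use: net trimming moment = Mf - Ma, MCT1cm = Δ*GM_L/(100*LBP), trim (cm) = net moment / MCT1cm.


Formula: net trimming moment = Mf - Ma; MCT1cm = Δ*GM_L/(100*LBP); trim = net moment / MCT1cm
Step 1 — net trimming moment = 2208 - 4514 = -2306 t·m
Step 2 — MCT1cm = 15788 * 76.5 / (100 * 60.8) = 198.6484 t·m/cm
Step 3 — trim = -2306 / 198.6484 ≈ -11.608 cm (5 s.f.)

-11.608 cm


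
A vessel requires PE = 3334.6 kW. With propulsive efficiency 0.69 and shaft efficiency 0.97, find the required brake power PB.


Formula: PB = PE / (eta_D * eta_S)
Step 1 — combined efficiency = eta_D * eta_S = 0.69 * 0.97 = 0.6693
Step 2 — PB = 3334.6 / 0.6693 ≈ 4982.2 kW (5 s.f.)

4982.2 kW


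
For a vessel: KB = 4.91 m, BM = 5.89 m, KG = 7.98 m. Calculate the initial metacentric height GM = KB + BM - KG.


Formula: GM = KB + BM - KG
Step 1 — KM = KB + BM = 4.91 + 5.89 = 10.8 m
Step 2 — GM = KM - KG = 10.8 - 7.98 = 2.82 m

2.82 m


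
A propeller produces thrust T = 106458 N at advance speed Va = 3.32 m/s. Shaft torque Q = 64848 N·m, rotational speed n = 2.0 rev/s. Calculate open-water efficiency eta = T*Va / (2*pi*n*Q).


Formula: eta = T * Va / (2 * pi * n * Q)
Step 1 — numerator = T * Va = 106458 * 3.32 = 353440.56
Step 2 — 2 * pi * n = 2 * pi * 2.0 = 12.566371
Step 3 — denominator = 12.566371 * 64848 = 814904.03
Step 4 — eta = 353440.56 / 814904.03 ≈ 0.43372 (5 s.f.)

0.43372


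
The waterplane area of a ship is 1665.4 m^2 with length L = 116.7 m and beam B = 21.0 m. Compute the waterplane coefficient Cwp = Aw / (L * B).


Formula: Cwp = Aw / (L * B)
Step 1 — L * B = 116.7 * 21.0 = 2450.7 m^2
Step 2 — Cwp = 1665.4 / 2450.7 ≈ 0.67956 (5 s.f.)

0.67956


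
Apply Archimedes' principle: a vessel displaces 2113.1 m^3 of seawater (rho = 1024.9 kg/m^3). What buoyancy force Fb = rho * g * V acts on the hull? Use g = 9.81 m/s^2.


Formula: Fb = rho * g * V
Substituting: Fb = 1024.9 * 9.81 * 2113.1
Intermediate: 1024.9 * 9.81 = 10054.269
Result: Fb = 10054.269 * 2113.1 ≈ 21246000 N (5 s.f.)

21246000 N


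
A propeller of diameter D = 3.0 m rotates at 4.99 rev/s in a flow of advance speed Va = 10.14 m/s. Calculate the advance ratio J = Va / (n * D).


Formula: J = Va / (n * D)
Step 1 — n * D = 4.99 * 3.0 = 14.97
Step 2 — J = 10.14 / 14.97 ≈ 0.67735 (5 s.f.)

0.67735


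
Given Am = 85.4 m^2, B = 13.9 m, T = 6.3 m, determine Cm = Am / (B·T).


Formula: Cm = Am / (B * T)
Step 1 — B * T = 13.9 * 6.3 = 87.57 m^2
Step 2 — Cm = 85.4 / 87.57 ≈ 0.97522 (5 s.f.)

0.97522


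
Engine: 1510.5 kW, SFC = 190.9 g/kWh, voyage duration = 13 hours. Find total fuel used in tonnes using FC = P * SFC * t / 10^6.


Formula: FC (tonnes) = P * SFC * t / 1,000,000
Step 1 — P * SFC * t = 1510.5 * 190.9 * 13 = 3748607.85 g
Step 2 — FC (tonnes) = 3748607.85 / 1,000,000 ≈ 3.7486 tonnes (5 s.f.)

3.7486 tonnes


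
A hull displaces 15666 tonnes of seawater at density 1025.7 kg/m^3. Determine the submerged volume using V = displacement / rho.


Formula: V = mass / rho
Step 1 — convert tonnes to kg: 15666 t * 1000 = 15666000 kg
Step 2 — V = 15666000 / 1025.7 ≈ 15273 m^3 (5 s.f.)

15273 m^3


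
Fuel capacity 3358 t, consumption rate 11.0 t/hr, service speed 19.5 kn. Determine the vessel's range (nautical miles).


Formula: endurance = fuel / rate; range = endurance * speed
Step 1 — endurance = 3358 / 11.0 = 305.2727 hours
Step 2 — range = 305.2727 * 19.5 ≈ 5952.8 nautical miles (5 s.f.)

5952.8 NM


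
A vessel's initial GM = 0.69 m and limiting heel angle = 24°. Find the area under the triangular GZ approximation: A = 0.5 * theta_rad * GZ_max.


Formula: GZ_max = GM * sin(theta); Area = 0.5 * theta_rad * GZ_max
Step 1 — GZ_max = 0.69 * sin(24°) = 0.69 * 0.406737 = 0.280649 m
Step 2 — theta_rad = 24 * pi/180 = 0.418879 rad
Step 3 — Area = 0.5 * 0.418879 * 0.280649 ≈ 0.058779 m·rad (5 s.f.)

0.058779 m·rad


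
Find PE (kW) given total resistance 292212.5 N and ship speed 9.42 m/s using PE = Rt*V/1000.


Formula: PE = Rt * V / 1000 (kW)
Step 1 — PE (W) = 292212.5 * 9.42 = 2752641.75 W
Step 2 — PE (kW) = 2752641.75 / 1000 ≈ 2752.6 kW (5 s.f.)

2752.6 kW


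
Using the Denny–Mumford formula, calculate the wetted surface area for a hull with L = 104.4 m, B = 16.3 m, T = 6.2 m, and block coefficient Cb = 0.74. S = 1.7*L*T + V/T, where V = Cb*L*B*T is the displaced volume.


Formula: S = 1.7*L*T + V/T with V = Cb*L*B*T, i.e. S = L * (1.7*T + Cb*B)
Step 1 — 1.7*T = 1.7 * 6.2 = 10.54 m
Step 2 — Cb*B = 0.74 * 16.3 = 12.062 m
Step 3 — 1.7*T + Cb*B = 10.54 + 12.062 = 22.602 m
Step 4 — S = 104.4 * 22.602 ≈ 2359.6 m^2 (5 s.f.)

2359.6 m^2


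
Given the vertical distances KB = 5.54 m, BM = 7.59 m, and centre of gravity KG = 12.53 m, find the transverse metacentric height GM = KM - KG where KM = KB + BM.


Formula: GM = KB + BM - KG
Step 1 — KM = KB + BM = 5.54 + 7.59 = 13.13 m
Step 2 — GM = KM - KG = 13.13 - 12.53 = 0.6 m

0.6 m


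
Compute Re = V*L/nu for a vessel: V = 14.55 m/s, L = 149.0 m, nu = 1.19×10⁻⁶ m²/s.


Formula: Re = V * L / nu
Step 1 — V * L = 14.55 * 149.0 = 2167.95 m^2/s
Step 2 — Re = 2167.95 / 1.19e-6 = 1.82e+09

1.82e+09


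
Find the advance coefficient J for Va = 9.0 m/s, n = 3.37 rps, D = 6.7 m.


Formula: J = Va / (n * D)
Step 1 — n * D = 3.37 * 6.7 = 22.579
Step 2 — J = 9.0 / 22.579 ≈ 0.39860 (5 s.f.)

0.39860


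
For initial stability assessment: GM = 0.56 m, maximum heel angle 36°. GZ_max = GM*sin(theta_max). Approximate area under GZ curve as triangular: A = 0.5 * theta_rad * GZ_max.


Formula: GZ_max = GM * sin(theta); Area = 0.5 * theta_rad * GZ_max
Step 1 — GZ_max = 0.56 * sin(36°) = 0.56 * 0.587785 = 0.32916 m
Step 2 — theta_rad = 36 * pi/180 = 0.628319 rad
Step 3 — Area = 0.5 * 0.628319 * 0.32916 ≈ 0.10341 m·rad (5 s.f.)

0.10341 m·rad


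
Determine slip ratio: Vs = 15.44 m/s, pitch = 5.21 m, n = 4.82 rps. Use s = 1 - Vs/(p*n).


Formula: s = 1 - Vs / (p * n)
Step 1 — p * n = 5.21 * 4.82 = 25.1122
Step 2 — Vs / (p*n) = 15.44 / 25.1122 = 0.614841 (6 d.p.)
Step 3 — s = 1 - 0.614841 = 0.385159

0.385159


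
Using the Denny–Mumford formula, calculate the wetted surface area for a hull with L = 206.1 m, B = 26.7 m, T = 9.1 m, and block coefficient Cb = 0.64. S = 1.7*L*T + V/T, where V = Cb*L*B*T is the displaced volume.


Formula: S = 1.7*L*T + V/T with V = Cb*L*B*T, i.e. S = L * (1.7*T + Cb*B)
Step 1 — 1.7*T = 1.7 * 9.1 = 15.47 m
Step 2 — Cb*B = 0.64 * 26.7 = 17.088 m
Step 3 — 1.7*T + Cb*B = 15.47 + 17.088 = 32.558 m
Step 4 — S = 206.1 * 32.558 ≈ 6710.2 m^2 (5 s.f.)

6710.2 m^2


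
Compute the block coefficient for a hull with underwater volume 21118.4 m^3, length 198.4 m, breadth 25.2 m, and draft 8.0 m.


Formula: Cb = V / (L * B * T)
Step 1 — L * B * T = 198.4 * 25.2 * 8.0 = 39997.44 m^3
Step 2 — Cb = 21118.4 / 39997.44 ≈ 0.52799 (5 s.f.)

0.52799


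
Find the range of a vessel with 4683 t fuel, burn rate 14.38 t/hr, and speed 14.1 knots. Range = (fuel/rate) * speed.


Formula: endurance = fuel / rate; range = endurance * speed
Step 1 — endurance = 4683 / 14.38 = 325.6606 hours
Step 2 — range = 325.6606 * 14.1 ≈ 4591.8 nautical miles (5 s.f.)

4591.8 NM


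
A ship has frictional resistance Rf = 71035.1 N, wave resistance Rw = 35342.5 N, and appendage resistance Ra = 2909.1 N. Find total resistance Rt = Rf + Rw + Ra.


Formula: Rt = Rf + Rw + Ra
Substituting: Rt = 71035.1 + 35342.5 + 2909.1
Result: Rt = 109286.7 N

109286.7 N


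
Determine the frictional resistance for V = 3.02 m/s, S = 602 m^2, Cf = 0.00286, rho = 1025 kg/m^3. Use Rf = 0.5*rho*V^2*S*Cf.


Formula: Rf = 0.5 * rho * V^2 * S * Cf
Step 1 — V^2 = 3.02^2 = 9.1204
Step 2 — 0.5 * rho * V^2 = 0.5 * 1025 * 9.1204 = 4674.205
Step 3 — Rf = 4674.205 * 602 * 0.00286 ≈ 8047.7 N (5 s.f.)

8047.7 N


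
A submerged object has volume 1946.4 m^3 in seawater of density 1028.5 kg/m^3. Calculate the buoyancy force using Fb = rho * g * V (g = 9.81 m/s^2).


Formula: Fb = rho * g * V
Substituting: Fb = 1028.5 * 9.81 * 1946.4
Intermediate: 1028.5 * 9.81 = 10089.585
Result: Fb = 10089.585 * 1946.4 ≈ 19638000 N (5 s.f.)

19638000 N


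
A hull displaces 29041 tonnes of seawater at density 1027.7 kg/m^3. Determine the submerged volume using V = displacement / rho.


Formula: V = mass / rho
Step 1 — convert tonnes to kg: 29041 t * 1000 = 29041000 kg
Step 2 — V = 29041000 / 1027.7 ≈ 28258 m^3 (5 s.f.)

28258 m^3


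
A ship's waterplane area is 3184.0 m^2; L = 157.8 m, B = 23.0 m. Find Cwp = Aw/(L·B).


Formula: Cwp = Aw / (L * B)
Step 1 — L * B = 157.8 * 23.0 = 3629.4 m^2
Step 2 — Cwp = 3184.0 / 3629.4 ≈ 0.87728 (5 s.f.)

0.87728


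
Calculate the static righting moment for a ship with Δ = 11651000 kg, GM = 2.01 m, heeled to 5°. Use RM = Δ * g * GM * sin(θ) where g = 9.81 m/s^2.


Formula: GZ = GM * sin(theta); RM = disp * g * GZ
Step 1 — GZ = 2.01 * sin(5°) = 2.01 * 0.087156 = 0.175184 m
Step 2 — RM = 11651000 * 9.81 * 0.175184 ≈ 20023000 N·m (5 s.f.)

20023000 N·m


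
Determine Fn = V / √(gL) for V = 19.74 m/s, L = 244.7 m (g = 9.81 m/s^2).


Formula: Fn = V / sqrt(g * L)
Step 1 — g * L = 9.81 * 244.7 = 2400.507
Step 2 — sqrt(g * L) = sqrt(2400.507) = 48.994969
Step 3 — Fn = 19.74 / 48.994969 ≈ 0.40290 (5 s.f.)

0.40290


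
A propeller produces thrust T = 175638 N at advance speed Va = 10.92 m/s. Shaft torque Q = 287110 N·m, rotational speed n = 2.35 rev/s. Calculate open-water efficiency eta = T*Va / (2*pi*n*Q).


Formula: eta = T * Va / (2 * pi * n * Q)
Step 1 — numerator = T * Va = 175638 * 10.92 = 1917966.96
Step 2 — 2 * pi * n = 2 * pi * 2.35 = 14.765485
Step 3 — denominator = 14.765485 * 287110 = 4239318.4
Step 4 — eta = 1917966.96 / 4239318.4 ≈ 0.45242 (5 s.f.)

0.45242


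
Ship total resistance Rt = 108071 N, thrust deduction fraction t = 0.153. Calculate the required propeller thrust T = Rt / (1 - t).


Formula: T = Rt / (1 - t)
Step 1 — (1 - t) = 1 - 0.153 = 0.847
Step 2 — T = 108071 / 0.847 ≈ 127590 N (5 s.f.)

127590 N


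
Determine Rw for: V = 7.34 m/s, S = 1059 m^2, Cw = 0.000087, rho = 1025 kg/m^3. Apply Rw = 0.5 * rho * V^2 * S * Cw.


Formula: Rw = 0.5 * rho * V^2 * S * Cw
Step 1 — V^2 = 7.34^2 = 53.8756
Step 2 — 0.5 * rho * V^2 = 0.5 * 1025 * 53.8756 = 27611.245
Step 3 — Rw = 27611.245 * 1059 * 0.000087 ≈ 2543.9 N (5 s.f.)

2543.9 N


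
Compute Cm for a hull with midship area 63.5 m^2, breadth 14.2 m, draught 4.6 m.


Formula: Cm = Am / (B * T)
Step 1 — B * T = 14.2 * 4.6 = 65.32 m^2
Step 2 — Cm = 63.5 / 65.32 ≈ 0.97214 (5 s.f.)

0.97214


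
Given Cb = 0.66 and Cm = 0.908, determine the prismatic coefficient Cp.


Formula: Cp = Cb / Cm
Substituting: Cp = 0.66 / 0.908
Result: Cp ≈ 0.72687 (5 s.f.)

0.72687


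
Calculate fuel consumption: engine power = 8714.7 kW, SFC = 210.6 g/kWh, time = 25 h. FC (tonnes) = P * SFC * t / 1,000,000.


Formula: FC (tonnes) = P * SFC * t / 1,000,000
Step 1 — P * SFC * t = 8714.7 * 210.6 * 25 = 45882895.5 g
Step 2 — FC (tonnes) = 45882895.5 / 1,000,000 ≈ 45.883 tonnes (5 s.f.)

45.883 tonnes


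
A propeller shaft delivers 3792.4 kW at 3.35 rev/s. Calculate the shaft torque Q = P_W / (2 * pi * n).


Formula: Q = P_W / (2 * pi * n)
Step 1 — P_W = 3792.4 kW * 1000 = 3792400.0 W
Step 2 — 2 * pi * n = 2 * pi * 3.35 = 21.048671
Step 3 — Q = 3792400.0 / 21.048671 ≈ 180170 N·m (5 s.f.)

180170 N·m


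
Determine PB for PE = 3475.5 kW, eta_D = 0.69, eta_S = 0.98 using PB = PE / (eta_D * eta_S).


Formula: PB = PE / (eta_D * eta_S)
Step 1 — combined efficiency = eta_D * eta_S = 0.69 * 0.98 = 0.6762
Step 2 — PB = 3475.5 / 0.6762 ≈ 5139.8 kW (5 s.f.)

5139.8 kW


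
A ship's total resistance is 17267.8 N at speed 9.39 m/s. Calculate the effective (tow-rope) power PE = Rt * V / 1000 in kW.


Formula: PE = Rt * V / 1000 (kW)
Step 1 — PE (W) = 17267.8 * 9.39 = 162144.642 W
Step 2 — PE (kW) = 162144.642 / 1000 ≈ 162.14 kW (5 s.f.)

162.14 kW


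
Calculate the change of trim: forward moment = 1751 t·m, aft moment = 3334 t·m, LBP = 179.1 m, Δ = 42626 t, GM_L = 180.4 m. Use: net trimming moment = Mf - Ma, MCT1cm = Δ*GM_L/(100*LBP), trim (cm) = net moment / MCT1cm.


Formula: net trimming moment = Mf - Ma; MCT1cm = Δ*GM_L/(100*LBP); trim = net moment / MCT1cm
Step 1 — net trimming moment = 1751 - 3334 = -1583 t·m
Step 2 — MCT1cm = 42626 * 180.4 / (100 * 179.1) = 429.354 t·m/cm
Step 3 — trim = -1583 / 429.354 ≈ -3.6869 cm (5 s.f.)

-3.6869 cm


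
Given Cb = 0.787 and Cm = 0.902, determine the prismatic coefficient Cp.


Formula: Cp = Cb / Cm
Substituting: Cp = 0.787 / 0.902
Result: Cp ≈ 0.87251 (5 s.f.)

0.87251


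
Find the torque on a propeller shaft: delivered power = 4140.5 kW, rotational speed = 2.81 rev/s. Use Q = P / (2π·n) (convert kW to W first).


Formula: Q = P_W / (2 * pi * n)
Step 1 — P_W = 4140.5 kW * 1000 = 4140500.0 W
Step 2 — 2 * pi * n = 2 * pi * 2.81 = 17.655751
Step 3 — Q = 4140500.0 / 17.655751 ≈ 234510 N·m (5 s.f.)

234510 N·m


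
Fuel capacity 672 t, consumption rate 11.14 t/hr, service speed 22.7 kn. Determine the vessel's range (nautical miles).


Formula: endurance = fuel / rate; range = endurance * speed
Step 1 — endurance = 672 / 11.14 = 60.3232 hours
Step 2 — range = 60.3232 * 22.7 ≈ 1369.3 nautical miles (5 s.f.)

1369.3 NM


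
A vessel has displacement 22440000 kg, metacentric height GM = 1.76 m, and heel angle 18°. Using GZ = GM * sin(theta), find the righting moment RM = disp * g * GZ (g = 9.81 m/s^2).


Formula: GZ = GM * sin(theta); RM = disp * g * GZ
Step 1 — GZ = 1.76 * sin(18°) = 1.76 * 0.309017 = 0.54387 m
Step 2 — RM = 22440000 * 9.81 * 0.54387 ≈ 119730000 N·m (5 s.f.)

119730000 N·m


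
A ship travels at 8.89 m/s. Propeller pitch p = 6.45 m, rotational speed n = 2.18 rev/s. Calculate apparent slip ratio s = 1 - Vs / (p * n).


Formula: s = 1 - Vs / (p * n)
Step 1 — p * n = 6.45 * 2.18 = 14.061
Step 2 — Vs / (p*n) = 8.89 / 14.061 = 0.632245 (6 d.p.)
Step 3 — s = 1 - 0.632245 = 0.367755

0.367755


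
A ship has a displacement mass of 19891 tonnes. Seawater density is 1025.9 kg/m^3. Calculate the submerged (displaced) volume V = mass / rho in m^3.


Formula: V = mass / rho
Step 1 — convert tonnes to kg: 19891 t * 1000 = 19891000 kg
Step 2 — V = 19891000 / 1025.9 ≈ 19389 m^3 (5 s.f.)

19389 m^3


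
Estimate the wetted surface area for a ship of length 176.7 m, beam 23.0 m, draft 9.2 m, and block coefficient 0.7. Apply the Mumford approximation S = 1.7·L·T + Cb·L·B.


Formula: S = 1.7*L*T + V/T with V = Cb*L*B*T, i.e. S = L * (1.7*T + Cb*B)
Step 1 — 1.7*T = 1.7 * 9.2 = 15.64 m
Step 2 — Cb*B = 0.7 * 23.0 = 16.1 m
Step 3 — 1.7*T + Cb*B = 15.64 + 16.1 = 31.74 m
Step 4 — S = 176.7 * 31.74 ≈ 5608.5 m^2 (5 s.f.)

5608.5 m^2


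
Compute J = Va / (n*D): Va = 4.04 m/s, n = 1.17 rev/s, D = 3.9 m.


Formula: J = Va / (n * D)
Step 1 — n * D = 1.17 * 3.9 = 4.563
Step 2 — J = 4.04 / 4.563 ≈ 0.88538 (5 s.f.)

0.88538


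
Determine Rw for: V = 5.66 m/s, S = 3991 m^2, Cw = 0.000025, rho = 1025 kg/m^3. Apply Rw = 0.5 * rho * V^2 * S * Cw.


Formula: Rw = 0.5 * rho * V^2 * S * Cw
Step 1 — V^2 = 5.66^2 = 32.0356
Step 2 — 0.5 * rho * V^2 = 0.5 * 1025 * 32.0356 = 16418.245
Step 3 — Rw = 16418.245 * 3991 * 0.000025 ≈ 1638.1 N (5 s.f.)

1638.1 N
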